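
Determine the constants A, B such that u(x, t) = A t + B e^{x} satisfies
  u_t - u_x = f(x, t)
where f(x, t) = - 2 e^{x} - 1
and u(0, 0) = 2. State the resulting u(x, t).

Answer: u(x, t) = - t + 2 e^{x}

Derivation:
Substitute the ansatz u = A t + B e^{x} into the left-hand side.
Derivatives of the ansatz:
  u_t = A
  u_x = B e^{x}
Term by term:
  u_t = A
  -u_x = - B e^{x}
So the left-hand side equals
  A - B e^{x}
This must equal f(x, t) = - 2 e^{x} - 1 identically.
Matching coefficients of the independent functions:
  [constant term]:  A = -1
  [e^{x}]:  - B = -2
Solving: A = -1, B = 2.
Check against the point condition:
  u(0, 0) = 2  ⟹  B = 2  ✓
Hence u(x, t) = - t + 2 e^{x}.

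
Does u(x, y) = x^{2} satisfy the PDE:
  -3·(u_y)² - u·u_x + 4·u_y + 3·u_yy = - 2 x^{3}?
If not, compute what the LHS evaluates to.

Answer: Yes

Derivation:
Evaluate each term of the left-hand side for u = x^{2}.
Derivatives:
  u_y = 0
  u_x = 2 x
  u_yy = 0
Terms:
  -3·(u_y)² = 0
  -u·u_x = - 2 x^{3}
  4·u_y = 0
  3·u_yy = 0
Sum: LHS = - 2 x^{3}
This is exactly the given right-hand side, so u is a solution.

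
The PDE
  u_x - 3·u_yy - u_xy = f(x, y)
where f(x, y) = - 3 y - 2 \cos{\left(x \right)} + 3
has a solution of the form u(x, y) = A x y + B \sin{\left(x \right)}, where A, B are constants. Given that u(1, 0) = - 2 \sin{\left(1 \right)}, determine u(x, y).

Substitute the ansatz u = A x y + B \sin{\left(x \right)} into the left-hand side.
Derivatives of the ansatz:
  u_x = A y + B \cos{\left(x \right)}
  u_yy = 0
  u_xy = A
Term by term:
  u_x = A y + B \cos{\left(x \right)}
  -3·u_yy = 0
  -u_xy = - A
So the left-hand side equals
  A y - A + B \cos{\left(x \right)}
This must equal f(x, y) = - 3 y - 2 \cos{\left(x \right)} + 3 identically.
Matching coefficients of the independent functions:
  [constant term]:  - A = 3
  [y]:  A = -3
  [\cos{\left(x \right)}]:  B = -2
Solving: A = -3, B = -2.
Check against the point condition:
  u(1, 0) = - 2 \sin{\left(1 \right)}  ⟹  B \sin{\left(1 \right)} = - 2 \sin{\left(1 \right)}  ✓
Hence u(x, y) = - 3 x y - 2 \sin{\left(x \right)}.

Answer: u(x, y) = - 3 x y - 2 \sin{\left(x \right)}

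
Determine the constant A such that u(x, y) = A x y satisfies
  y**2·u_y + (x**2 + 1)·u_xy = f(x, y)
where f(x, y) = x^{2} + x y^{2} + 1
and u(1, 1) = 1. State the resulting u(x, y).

Answer: u(x, y) = x y

Derivation:
Substitute the ansatz u = A x y into the left-hand side.
Derivatives of the ansatz:
  u_y = A x
  u_xy = A
Term by term:
  y**2·u_y = A x y^{2}
  (x**2 + 1)·u_xy = A x^{2} + A
So the left-hand side equals
  A x^{2} + A x y^{2} + A
This must equal f(x, y) = x^{2} + x y^{2} + 1 identically.
Matching coefficients of the independent functions:
  [constant term, x^{2}, x y^{2}]:  A = 1
Solving: A = 1.
Check against the point condition:
  u(1, 1) = 1  ⟹  A = 1  ✓
Hence u(x, y) = x y.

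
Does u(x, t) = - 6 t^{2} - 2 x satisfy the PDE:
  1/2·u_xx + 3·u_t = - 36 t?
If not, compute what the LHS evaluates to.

Evaluate each term of the left-hand side for u = - 6 t^{2} - 2 x.
Derivatives:
  u_xx = 0
  u_t = - 12 t
Terms:
  1/2·u_xx = 0
  3·u_t = - 36 t
Sum: LHS = - 36 t
This is exactly the given right-hand side, so u is a solution.

Answer: Yes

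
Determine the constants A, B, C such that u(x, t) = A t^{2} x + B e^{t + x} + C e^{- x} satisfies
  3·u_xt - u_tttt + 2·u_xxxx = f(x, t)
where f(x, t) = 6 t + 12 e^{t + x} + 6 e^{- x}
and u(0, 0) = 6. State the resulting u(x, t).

Substitute the ansatz u = A t^{2} x + B e^{t + x} + C e^{- x} into the left-hand side.
Derivatives of the ansatz:
  u_xt = 2 A t + B e^{t} e^{x}
  u_tttt = B e^{t} e^{x}
  u_xxxx = B e^{t} e^{x} + C e^{- x}
Term by term:
  3·u_xt = 6 A t + 3 B e^{t} e^{x}
  -u_tttt = - B e^{t} e^{x}
  2·u_xxxx = 2 B e^{t} e^{x} + 2 C e^{- x}
So the left-hand side equals
  6 A t + 4 B e^{t} e^{x} + 2 C e^{- x}
This must equal f(x, t) identically; expanded, f = 6 t + 12 e^{t} e^{x} + 6 e^{- x}.
Matching coefficients of the independent functions:
  [t]:  6 A = 6
  [e^{t} e^{x}]:  4 B = 12
  [e^{- x}]:  2 C = 6
Solving: A = 1, B = 3, C = 3.
Check against the point condition:
  u(0, 0) = 6  ⟹  B + C = 6  ✓
Hence u(x, t) = t^{2} x + 3 e^{t + x} + 3 e^{- x}.

Answer: u(x, t) = t^{2} x + 3 e^{t + x} + 3 e^{- x}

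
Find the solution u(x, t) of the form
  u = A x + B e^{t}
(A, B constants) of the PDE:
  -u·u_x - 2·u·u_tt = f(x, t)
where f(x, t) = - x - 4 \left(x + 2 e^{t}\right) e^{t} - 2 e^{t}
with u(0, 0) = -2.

Substitute the ansatz u = A x + B e^{t} into the left-hand side.
Derivatives of the ansatz:
  u_x = A
  u_tt = B e^{t}
Term by term:
  -u·u_x = - A^{2} x - A B e^{t}
  -2·u·u_tt = - 2 A B x e^{t} - 2 B^{2} e^{2 t}
So the left-hand side equals
  - A^{2} x - 2 A B x e^{t} - A B e^{t} - 2 B^{2} e^{2 t}
This must equal f(x, t) = - x - 4 \left(x + 2 e^{t}\right) e^{t} - 2 e^{t} identically.
Matching coefficients of the independent functions:
  [x]:  - A^{2} = -1
  [x e^{t}]:  - 2 A B = -4
  [e^{t}]:  - A B = -2
  [e^{2 t}]:  - 2 B^{2} = -8
These equations allow (A, B) = (-1, -2) or (1, 2).
Impose the point condition(s):
  u(0, 0) = -2  ⟹  B = -2
Only A = -1, B = -2 satisfies everything.
Hence u(x, t) = - x - 2 e^{t}.

Answer: u(x, t) = - x - 2 e^{t}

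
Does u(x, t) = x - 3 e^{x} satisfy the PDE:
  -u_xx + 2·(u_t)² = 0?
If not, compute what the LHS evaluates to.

Evaluate each term of the left-hand side for u = x - 3 e^{x}.
Derivatives:
  u_xx = - 3 e^{x}
  u_t = 0
Terms:
  -u_xx = 3 e^{x}
  2·(u_t)² = 0
Sum: LHS = 3 e^{x}
Given right-hand side: 0. Difference LHS − RHS = 3 e^{x} ≠ 0, so u is not a solution.

Answer: No, the LHS evaluates to 3 e^{x}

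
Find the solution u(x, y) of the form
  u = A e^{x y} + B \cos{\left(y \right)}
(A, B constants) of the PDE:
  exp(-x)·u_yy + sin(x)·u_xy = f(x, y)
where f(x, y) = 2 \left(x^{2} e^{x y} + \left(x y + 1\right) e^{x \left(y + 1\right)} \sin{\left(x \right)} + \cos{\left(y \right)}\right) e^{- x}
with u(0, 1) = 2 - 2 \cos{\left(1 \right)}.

Substitute the ansatz u = A e^{x y} + B \cos{\left(y \right)} into the left-hand side.
Derivatives of the ansatz:
  u_yy = A x^{2} e^{x y} - B \cos{\left(y \right)}
  u_xy = A x y e^{x y} + A e^{x y}
Term by term:
  exp(-x)·u_yy = A x^{2} e^{- x} e^{x y} - B e^{- x} \cos{\left(y \right)}
  sin(x)·u_xy = A x y e^{x y} \sin{\left(x \right)} + A e^{x y} \sin{\left(x \right)}
So the left-hand side equals
  A x^{2} e^{- x} e^{x y} + A x y e^{x y} \sin{\left(x \right)} + A e^{x y} \sin{\left(x \right)} - B e^{- x} \cos{\left(y \right)}
This must equal f(x, y) identically; expanded, f = 2 x^{2} e^{- x} e^{x y} + 2 x y e^{x y} \sin{\left(x \right)} + 2 e^{x y} \sin{\left(x \right)} + 2 e^{- x} \cos{\left(y \right)}.
Matching coefficients of the independent functions:
  [e^{- x} \cos{\left(y \right)}]:  - B = 2
  [e^{x y} \sin{\left(x \right)}, x^{2} e^{- x} e^{x y}, x y e^{x y} \sin{\left(x \right)}]:  A = 2
Solving: A = 2, B = -2.
Check against the point condition:
  u(0, 1) = 2 - 2 \cos{\left(1 \right)}  ⟹  A + B \cos{\left(1 \right)} = 2 - 2 \cos{\left(1 \right)}  ✓
Hence u(x, y) = 2 e^{x y} - 2 \cos{\left(y \right)}.

Answer: u(x, y) = 2 e^{x y} - 2 \cos{\left(y \right)}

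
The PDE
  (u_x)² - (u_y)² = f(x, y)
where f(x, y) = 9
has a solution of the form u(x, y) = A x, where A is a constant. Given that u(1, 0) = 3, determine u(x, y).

Answer: u(x, y) = 3 x

Derivation:
Substitute the ansatz u = A x into the left-hand side.
Derivatives of the ansatz:
  u_x = A
  u_y = 0
Term by term:
  (u_x)² = A^{2}
  -(u_y)² = 0
So the left-hand side equals
  A^{2}
This must equal f(x, y) = 9 identically.
Matching coefficients of the independent functions:
  [constant term]:  A^{2} = 9
These equations allow (A) = (-3) or (3).
Impose the point condition(s):
  u(1, 0) = 3  ⟹  A = 3
Only A = 3 satisfies everything.
Hence u(x, y) = 3 x.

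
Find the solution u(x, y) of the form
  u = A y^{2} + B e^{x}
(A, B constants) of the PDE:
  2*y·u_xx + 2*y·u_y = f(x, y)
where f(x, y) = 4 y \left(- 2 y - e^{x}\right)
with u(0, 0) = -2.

Answer: u(x, y) = - 2 y^{2} - 2 e^{x}

Derivation:
Substitute the ansatz u = A y^{2} + B e^{x} into the left-hand side.
Derivatives of the ansatz:
  u_xx = B e^{x}
  u_y = 2 A y
Term by term:
  2*y·u_xx = 2 B y e^{x}
  2*y·u_y = 4 A y^{2}
So the left-hand side equals
  4 A y^{2} + 2 B y e^{x}
This must equal f(x, y) identically; expanded, f = - 8 y^{2} - 4 y e^{x}.
Matching coefficients of the independent functions:
  [y^{2}]:  4 A = -8
  [y e^{x}]:  2 B = -4
Solving: A = -2, B = -2.
Check against the point condition:
  u(0, 0) = -2  ⟹  B = -2  ✓
Hence u(x, y) = - 2 y^{2} - 2 e^{x}.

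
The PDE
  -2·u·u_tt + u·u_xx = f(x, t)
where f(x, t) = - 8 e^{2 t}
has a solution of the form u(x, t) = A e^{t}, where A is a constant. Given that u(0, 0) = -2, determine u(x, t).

Substitute the ansatz u = A e^{t} into the left-hand side.
Derivatives of the ansatz:
  u_tt = A e^{t}
  u_xx = 0
Term by term:
  -2·u·u_tt = - 2 A^{2} e^{2 t}
  u·u_xx = 0
So the left-hand side equals
  - 2 A^{2} e^{2 t}
This must equal f(x, t) = - 8 e^{2 t} identically.
Matching coefficients of the independent functions:
  [e^{2 t}]:  - 2 A^{2} = -8
These equations allow (A) = (-2) or (2).
Impose the point condition(s):
  u(0, 0) = -2  ⟹  A = -2
Only A = -2 satisfies everything.
Hence u(x, t) = - 2 e^{t}.

Answer: u(x, t) = - 2 e^{t}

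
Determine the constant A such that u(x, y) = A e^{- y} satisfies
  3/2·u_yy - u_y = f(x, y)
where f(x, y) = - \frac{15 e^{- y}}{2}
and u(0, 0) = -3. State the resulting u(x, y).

Substitute the ansatz u = A e^{- y} into the left-hand side.
Derivatives of the ansatz:
  u_yy = A e^{- y}
  u_y = - A e^{- y}
Term by term:
  3/2·u_yy = \frac{3 A e^{- y}}{2}
  -u_y = A e^{- y}
So the left-hand side equals
  \frac{5 A e^{- y}}{2}
This must equal f(x, y) = - \frac{15 e^{- y}}{2} identically.
Matching coefficients of the independent functions:
  [e^{- y}]:  \frac{5 A}{2} = - \frac{15}{2}
Solving: A = -3.
Check against the point condition:
  u(0, 0) = -3  ⟹  A = -3  ✓
Hence u(x, y) = - 3 e^{- y}.

Answer: u(x, y) = - 3 e^{- y}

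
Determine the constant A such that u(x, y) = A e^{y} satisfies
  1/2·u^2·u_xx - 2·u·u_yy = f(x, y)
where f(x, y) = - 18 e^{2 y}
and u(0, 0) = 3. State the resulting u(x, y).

Substitute the ansatz u = A e^{y} into the left-hand side.
Derivatives of the ansatz:
  u_xx = 0
  u_yy = A e^{y}
Term by term:
  1/2·u^2·u_xx = 0
  -2·u·u_yy = - 2 A^{2} e^{2 y}
So the left-hand side equals
  - 2 A^{2} e^{2 y}
This must equal f(x, y) = - 18 e^{2 y} identically.
Matching coefficients of the independent functions:
  [e^{2 y}]:  - 2 A^{2} = -18
These equations allow (A) = (-3) or (3).
Impose the point condition(s):
  u(0, 0) = 3  ⟹  A = 3
Only A = 3 satisfies everything.
Hence u(x, y) = 3 e^{y}.

Answer: u(x, y) = 3 e^{y}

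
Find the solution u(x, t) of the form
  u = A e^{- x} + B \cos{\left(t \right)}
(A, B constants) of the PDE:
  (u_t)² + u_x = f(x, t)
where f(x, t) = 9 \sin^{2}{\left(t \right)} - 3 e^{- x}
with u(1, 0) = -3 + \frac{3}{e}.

Substitute the ansatz u = A e^{- x} + B \cos{\left(t \right)} into the left-hand side.
Derivatives of the ansatz:
  u_t = - B \sin{\left(t \right)}
  u_x = - A e^{- x}
Term by term:
  (u_t)² = B^{2} \sin^{2}{\left(t \right)}
  u_x = - A e^{- x}
So the left-hand side equals
  - A e^{- x} + B^{2} \sin^{2}{\left(t \right)}
This must equal f(x, t) = 9 \sin^{2}{\left(t \right)} - 3 e^{- x} identically.
Matching coefficients of the independent functions:
  [e^{- x}]:  - A = -3
  [\sin^{2}{\left(t \right)}]:  B^{2} = 9
These equations allow (A, B) = (3, -3) or (3, 3).
Impose the point condition(s):
  u(1, 0) = -3 + \frac{3}{e}  ⟹  \frac{A}{e} + B = -3 + \frac{3}{e}
Only A = 3, B = -3 satisfies everything.
Hence u(x, t) = - 3 \cos{\left(t \right)} + 3 e^{- x}.

Answer: u(x, t) = - 3 \cos{\left(t \right)} + 3 e^{- x}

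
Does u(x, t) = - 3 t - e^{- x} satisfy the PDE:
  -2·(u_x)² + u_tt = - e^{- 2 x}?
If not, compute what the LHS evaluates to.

Evaluate each term of the left-hand side for u = - 3 t - e^{- x}.
Derivatives:
  u_x = e^{- x}
  u_tt = 0
Terms:
  -2·(u_x)² = - 2 e^{- 2 x}
  u_tt = 0
Sum: LHS = - 2 e^{- 2 x}
Given right-hand side: - e^{- 2 x}. Difference LHS − RHS = - e^{- 2 x} ≠ 0, so u is not a solution.

Answer: No, the LHS evaluates to - 2 e^{- 2 x}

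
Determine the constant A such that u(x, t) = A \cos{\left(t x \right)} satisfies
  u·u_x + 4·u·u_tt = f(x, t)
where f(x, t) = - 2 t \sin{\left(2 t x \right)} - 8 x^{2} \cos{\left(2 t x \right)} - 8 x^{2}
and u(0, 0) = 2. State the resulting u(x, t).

Answer: u(x, t) = 2 \cos{\left(t x \right)}

Derivation:
Substitute the ansatz u = A \cos{\left(t x \right)} into the left-hand side.
Derivatives of the ansatz:
  u_x = - A t \sin{\left(t x \right)}
  u_tt = - A x^{2} \cos{\left(t x \right)}
Term by term:
  u·u_x = - A^{2} t \sin{\left(t x \right)} \cos{\left(t x \right)}
  4·u·u_tt = - 4 A^{2} x^{2} \cos^{2}{\left(t x \right)}
So the left-hand side equals
  - A^{2} t \sin{\left(t x \right)} \cos{\left(t x \right)} - 4 A^{2} x^{2} \cos^{2}{\left(t x \right)}
This must equal f(x, t) identically; expanded, f = - 4 t \sin{\left(t x \right)} \cos{\left(t x \right)} - 16 x^{2} \cos^{2}{\left(t x \right)}.
Matching coefficients of the independent functions:
  [x^{2} \cos^{2}{\left(t x \right)}]:  - 4 A^{2} = -16
  [t \sin{\left(t x \right)} \cos{\left(t x \right)}]:  - A^{2} = -4
These equations allow (A) = (-2) or (2).
Impose the point condition(s):
  u(0, 0) = 2  ⟹  A = 2
Only A = 2 satisfies everything.
Hence u(x, t) = 2 \cos{\left(t x \right)}.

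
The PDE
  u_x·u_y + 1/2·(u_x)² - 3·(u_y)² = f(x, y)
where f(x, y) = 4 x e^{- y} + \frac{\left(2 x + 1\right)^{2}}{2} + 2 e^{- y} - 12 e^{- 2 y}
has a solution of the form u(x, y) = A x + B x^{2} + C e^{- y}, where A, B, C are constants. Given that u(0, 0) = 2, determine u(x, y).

Substitute the ansatz u = A x + B x^{2} + C e^{- y} into the left-hand side.
Derivatives of the ansatz:
  u_x = A + 2 B x
  u_y = - C e^{- y}
Term by term:
  u_x·u_y = - A C e^{- y} - 2 B C x e^{- y}
  1/2·(u_x)² = \frac{A^{2}}{2} + 2 A B x + 2 B^{2} x^{2}
  -3·(u_y)² = - 3 C^{2} e^{- 2 y}
So the left-hand side equals
  \frac{A^{2}}{2} + 2 A B x - A C e^{- y} + 2 B^{2} x^{2} - 2 B C x e^{- y} - 3 C^{2} e^{- 2 y}
This must equal f(x, y) identically; expanded, f = 2 x^{2} + 2 x + 4 x e^{- y} + \frac{1}{2} + 2 e^{- y} - 12 e^{- 2 y}.
Matching coefficients of the independent functions:
  [constant term]:  \frac{A^{2}}{2} = \frac{1}{2}
  [x]:  2 A B = 2
  [x^{2}]:  2 B^{2} = 2
  [x e^{- y}]:  - 2 B C = 4
  [e^{- 2 y}]:  - 3 C^{2} = -12
  [e^{- y}]:  - A C = 2
These equations allow (A, B, C) = (-1, -1, 2) or (1, 1, -2).
Impose the point condition(s):
  u(0, 0) = 2  ⟹  C = 2
Only A = -1, B = -1, C = 2 satisfies everything.
Hence u(x, y) = - x^{2} - x + 2 e^{- y}.

Answer: u(x, y) = - x^{2} - x + 2 e^{- y}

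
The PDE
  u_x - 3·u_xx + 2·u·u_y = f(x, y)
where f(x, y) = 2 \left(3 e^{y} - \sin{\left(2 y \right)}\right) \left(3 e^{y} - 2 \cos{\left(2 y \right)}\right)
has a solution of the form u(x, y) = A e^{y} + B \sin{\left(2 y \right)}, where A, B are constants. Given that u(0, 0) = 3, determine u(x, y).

Substitute the ansatz u = A e^{y} + B \sin{\left(2 y \right)} into the left-hand side.
Derivatives of the ansatz:
  u_x = 0
  u_xx = 0
  u_y = A e^{y} + 2 B \cos{\left(2 y \right)}
Term by term:
  u_x = 0
  -3·u_xx = 0
  2·u·u_y = 2 A^{2} e^{2 y} + 2 A B e^{y} \sin{\left(2 y \right)} + 4 A B e^{y} \cos{\left(2 y \right)} + 4 B^{2} \sin{\left(2 y \right)} \cos{\left(2 y \right)}
So the left-hand side equals
  2 A^{2} e^{2 y} + 2 A B e^{y} \sin{\left(2 y \right)} + 4 A B e^{y} \cos{\left(2 y \right)} + 4 B^{2} \sin{\left(2 y \right)} \cos{\left(2 y \right)}
This must equal f(x, y) identically; expanded, f = 18 e^{2 y} - 6 e^{y} \sin{\left(2 y \right)} - 12 e^{y} \cos{\left(2 y \right)} + 4 \sin{\left(2 y \right)} \cos{\left(2 y \right)}.
Matching coefficients of the independent functions:
  [e^{y} \sin{\left(2 y \right)}]:  2 A B = -6
  [e^{y} \cos{\left(2 y \right)}]:  4 A B = -12
  [\sin{\left(2 y \right)} \cos{\left(2 y \right)}]:  4 B^{2} = 4
  [e^{2 y}]:  2 A^{2} = 18
These equations allow (A, B) = (-3, 1) or (3, -1).
Impose the point condition(s):
  u(0, 0) = 3  ⟹  A = 3
Only A = 3, B = -1 satisfies everything.
Hence u(x, y) = 3 e^{y} - \sin{\left(2 y \right)}.

Answer: u(x, y) = 3 e^{y} - \sin{\left(2 y \right)}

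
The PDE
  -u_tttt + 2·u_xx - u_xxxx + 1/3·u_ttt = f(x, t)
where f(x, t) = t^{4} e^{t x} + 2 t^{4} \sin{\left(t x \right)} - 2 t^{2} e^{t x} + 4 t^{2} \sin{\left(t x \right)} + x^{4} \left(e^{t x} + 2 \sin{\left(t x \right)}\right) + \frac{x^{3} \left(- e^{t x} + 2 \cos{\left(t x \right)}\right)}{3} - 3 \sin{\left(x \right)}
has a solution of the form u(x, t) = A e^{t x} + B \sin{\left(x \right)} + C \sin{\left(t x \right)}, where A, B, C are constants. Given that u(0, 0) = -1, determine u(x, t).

Answer: u(x, t) = - e^{t x} + \sin{\left(x \right)} - 2 \sin{\left(t x \right)}

Derivation:
Substitute the ansatz u = A e^{t x} + B \sin{\left(x \right)} + C \sin{\left(t x \right)} into the left-hand side.
Derivatives of the ansatz:
  u_tttt = A x^{4} e^{t x} + C x^{4} \sin{\left(t x \right)}
  u_xx = A t^{2} e^{t x} - B \sin{\left(x \right)} - C t^{2} \sin{\left(t x \right)}
  u_xxxx = A t^{4} e^{t x} + B \sin{\left(x \right)} + C t^{4} \sin{\left(t x \right)}
  u_ttt = A x^{3} e^{t x} - C x^{3} \cos{\left(t x \right)}
Term by term:
  -u_tttt = - A x^{4} e^{t x} - C x^{4} \sin{\left(t x \right)}
  2·u_xx = 2 A t^{2} e^{t x} - 2 B \sin{\left(x \right)} - 2 C t^{2} \sin{\left(t x \right)}
  -u_xxxx = - A t^{4} e^{t x} - B \sin{\left(x \right)} - C t^{4} \sin{\left(t x \right)}
  1/3·u_ttt = \frac{A x^{3} e^{t x}}{3} - \frac{C x^{3} \cos{\left(t x \right)}}{3}
So the left-hand side equals
  - A t^{4} e^{t x} + 2 A t^{2} e^{t x} - A x^{4} e^{t x} + \frac{A x^{3} e^{t x}}{3} - 3 B \sin{\left(x \right)} - C t^{4} \sin{\left(t x \right)} - 2 C t^{2} \sin{\left(t x \right)} - C x^{4} \sin{\left(t x \right)} - \frac{C x^{3} \cos{\left(t x \right)}}{3}
This must equal f(x, t) identically; expanded, f = t^{4} e^{t x} + 2 t^{4} \sin{\left(t x \right)} - 2 t^{2} e^{t x} + 4 t^{2} \sin{\left(t x \right)} + x^{4} e^{t x} + 2 x^{4} \sin{\left(t x \right)} - \frac{x^{3} e^{t x}}{3} + \frac{2 x^{3} \cos{\left(t x \right)}}{3} - 3 \sin{\left(x \right)}.
Matching coefficients of the independent functions:
  [t^{2} e^{t x}]:  2 A = -2
  [t^{2} \sin{\left(t x \right)}]:  - 2 C = 4
  [t^{4} e^{t x}, x^{4} e^{t x}]:  - A = 1
  [t^{4} \sin{\left(t x \right)}, x^{4} \sin{\left(t x \right)}]:  - C = 2
  [x^{3} e^{t x}]:  \frac{A}{3} = - \frac{1}{3}
  [x^{3} \cos{\left(t x \right)}]:  - \frac{C}{3} = \frac{2}{3}
  [\sin{\left(x \right)}]:  - 3 B = -3
Solving: A = -1, B = 1, C = -2.
Check against the point condition:
  u(0, 0) = -1  ⟹  A = -1  ✓
Hence u(x, t) = - e^{t x} + \sin{\left(x \right)} - 2 \sin{\left(t x \right)}.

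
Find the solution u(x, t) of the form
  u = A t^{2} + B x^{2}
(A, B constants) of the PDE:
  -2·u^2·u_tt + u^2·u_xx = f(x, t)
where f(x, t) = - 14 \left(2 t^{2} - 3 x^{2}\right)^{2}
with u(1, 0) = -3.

Substitute the ansatz u = A t^{2} + B x^{2} into the left-hand side.
Derivatives of the ansatz:
  u_tt = 2 A
  u_xx = 2 B
Term by term:
  -2·u^2·u_tt = - 4 A^{3} t^{4} - 8 A^{2} B t^{2} x^{2} - 4 A B^{2} x^{4}
  u^2·u_xx = 2 A^{2} B t^{4} + 4 A B^{2} t^{2} x^{2} + 2 B^{3} x^{4}
So the left-hand side equals
  - 4 A^{3} t^{4} + 2 A^{2} B t^{4} - 8 A^{2} B t^{2} x^{2} + 4 A B^{2} t^{2} x^{2} - 4 A B^{2} x^{4} + 2 B^{3} x^{4}
This must equal f(x, t) identically; expanded, f = - 56 t^{4} + 168 t^{2} x^{2} - 126 x^{4}.
Matching coefficients of the independent functions:
  [t^{4}]:  - 4 A^{3} + 2 A^{2} B = -56
  [x^{4}]:  - 4 A B^{2} + 2 B^{3} = -126
  [t^{2} x^{2}]:  - 8 A^{2} B + 4 A B^{2} = 168
Solving: A = 2, B = -3.
Check against the point condition:
  u(1, 0) = -3  ⟹  B = -3  ✓
Hence u(x, t) = 2 t^{2} - 3 x^{2}.

Answer: u(x, t) = 2 t^{2} - 3 x^{2}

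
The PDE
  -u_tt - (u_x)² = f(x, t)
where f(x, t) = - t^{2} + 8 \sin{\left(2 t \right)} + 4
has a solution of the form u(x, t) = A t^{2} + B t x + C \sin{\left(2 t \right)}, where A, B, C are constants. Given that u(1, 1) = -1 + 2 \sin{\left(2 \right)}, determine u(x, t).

Substitute the ansatz u = A t^{2} + B t x + C \sin{\left(2 t \right)} into the left-hand side.
Derivatives of the ansatz:
  u_tt = 2 A - 4 C \sin{\left(2 t \right)}
  u_x = B t
Term by term:
  -u_tt = - 2 A + 4 C \sin{\left(2 t \right)}
  -(u_x)² = - B^{2} t^{2}
So the left-hand side equals
  - 2 A - B^{2} t^{2} + 4 C \sin{\left(2 t \right)}
This must equal f(x, t) = - t^{2} + 8 \sin{\left(2 t \right)} + 4 identically.
Matching coefficients of the independent functions:
  [constant term]:  - 2 A = 4
  [t^{2}]:  - B^{2} = -1
  [\sin{\left(2 t \right)}]:  4 C = 8
These equations allow (A, B, C) = (-2, -1, 2) or (-2, 1, 2).
Impose the point condition(s):
  u(1, 1) = -1 + 2 \sin{\left(2 \right)}  ⟹  A + B + C \sin{\left(2 \right)} = -1 + 2 \sin{\left(2 \right)}
Only A = -2, B = 1, C = 2 satisfies everything.
Hence u(x, t) = - 2 t^{2} + t x + 2 \sin{\left(2 t \right)}.

Answer: u(x, t) = - 2 t^{2} + t x + 2 \sin{\left(2 t \right)}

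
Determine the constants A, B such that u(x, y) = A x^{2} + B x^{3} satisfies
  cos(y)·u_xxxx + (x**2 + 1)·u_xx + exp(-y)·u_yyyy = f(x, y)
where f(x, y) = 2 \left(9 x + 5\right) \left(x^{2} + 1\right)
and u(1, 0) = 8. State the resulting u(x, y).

Answer: u(x, y) = 3 x^{3} + 5 x^{2}

Derivation:
Substitute the ansatz u = A x^{2} + B x^{3} into the left-hand side.
Derivatives of the ansatz:
  u_xxxx = 0
  u_xx = 2 A + 6 B x
  u_yyyy = 0
Term by term:
  cos(y)·u_xxxx = 0
  (x**2 + 1)·u_xx = 2 A x^{2} + 2 A + 6 B x^{3} + 6 B x
  exp(-y)·u_yyyy = 0
So the left-hand side equals
  2 A x^{2} + 2 A + 6 B x^{3} + 6 B x
This must equal f(x, y) identically; expanded, f = 18 x^{3} + 10 x^{2} + 18 x + 10.
Matching coefficients of the independent functions:
  [constant term, x^{2}]:  2 A = 10
  [x, x^{3}]:  6 B = 18
Solving: A = 5, B = 3.
Check against the point condition:
  u(1, 0) = 8  ⟹  A + B = 8  ✓
Hence u(x, y) = 3 x^{3} + 5 x^{2}.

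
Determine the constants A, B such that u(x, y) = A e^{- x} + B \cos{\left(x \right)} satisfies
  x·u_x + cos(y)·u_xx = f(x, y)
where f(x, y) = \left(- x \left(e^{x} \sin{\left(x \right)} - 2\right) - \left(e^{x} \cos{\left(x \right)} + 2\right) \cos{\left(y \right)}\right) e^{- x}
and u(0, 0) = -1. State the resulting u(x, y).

Answer: u(x, y) = \cos{\left(x \right)} - 2 e^{- x}

Derivation:
Substitute the ansatz u = A e^{- x} + B \cos{\left(x \right)} into the left-hand side.
Derivatives of the ansatz:
  u_x = - A e^{- x} - B \sin{\left(x \right)}
  u_xx = A e^{- x} - B \cos{\left(x \right)}
Term by term:
  x·u_x = - A x e^{- x} - B x \sin{\left(x \right)}
  cos(y)·u_xx = A e^{- x} \cos{\left(y \right)} - B \cos{\left(x \right)} \cos{\left(y \right)}
So the left-hand side equals
  - A x e^{- x} + A e^{- x} \cos{\left(y \right)} - B x \sin{\left(x \right)} - B \cos{\left(x \right)} \cos{\left(y \right)}
This must equal f(x, y) identically; expanded, f = - x \sin{\left(x \right)} + 2 x e^{- x} - \cos{\left(x \right)} \cos{\left(y \right)} - 2 e^{- x} \cos{\left(y \right)}.
Matching coefficients of the independent functions:
  [x e^{- x}]:  - A = 2
  [x \sin{\left(x \right)}, \cos{\left(x \right)} \cos{\left(y \right)}]:  - B = -1
  [e^{- x} \cos{\left(y \right)}]:  A = -2
Solving: A = -2, B = 1.
Check against the point condition:
  u(0, 0) = -1  ⟹  A + B = -1  ✓
Hence u(x, y) = \cos{\left(x \right)} - 2 e^{- x}.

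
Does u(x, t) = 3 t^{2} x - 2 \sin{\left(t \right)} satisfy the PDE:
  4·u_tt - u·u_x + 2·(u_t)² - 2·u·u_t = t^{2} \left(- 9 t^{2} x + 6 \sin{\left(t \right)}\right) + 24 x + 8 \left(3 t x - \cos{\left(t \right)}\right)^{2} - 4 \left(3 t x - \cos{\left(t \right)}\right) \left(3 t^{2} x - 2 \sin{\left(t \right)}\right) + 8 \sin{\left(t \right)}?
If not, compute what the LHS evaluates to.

Evaluate each term of the left-hand side for u = 3 t^{2} x - 2 \sin{\left(t \right)}.
Derivatives:
  u_tt = 6 x + 2 \sin{\left(t \right)}
  u_x = 3 t^{2}
  u_t = 6 t x - 2 \cos{\left(t \right)}
Terms:
  4·u_tt = 24 x + 8 \sin{\left(t \right)}
  -u·u_x = t^{2} \left(- 9 t^{2} x + 6 \sin{\left(t \right)}\right)
  2·(u_t)² = 8 \left(3 t x - \cos{\left(t \right)}\right)^{2}
  -2·u·u_t = - 4 \left(3 t x - \cos{\left(t \right)}\right) \left(3 t^{2} x - 2 \sin{\left(t \right)}\right)
Sum: LHS = t^{2} \left(- 9 t^{2} x + 6 \sin{\left(t \right)}\right) + 24 x + 8 \left(3 t x - \cos{\left(t \right)}\right)^{2} - 4 \left(3 t x - \cos{\left(t \right)}\right) \left(3 t^{2} x - 2 \sin{\left(t \right)}\right) + 8 \sin{\left(t \right)}
This is exactly the given right-hand side, so u is a solution.

Answer: Yes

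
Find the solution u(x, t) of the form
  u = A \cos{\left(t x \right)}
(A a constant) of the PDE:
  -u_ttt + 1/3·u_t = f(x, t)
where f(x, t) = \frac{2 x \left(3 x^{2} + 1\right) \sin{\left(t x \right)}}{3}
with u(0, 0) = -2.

Substitute the ansatz u = A \cos{\left(t x \right)} into the left-hand side.
Derivatives of the ansatz:
  u_ttt = A x^{3} \sin{\left(t x \right)}
  u_t = - A x \sin{\left(t x \right)}
Term by term:
  -u_ttt = - A x^{3} \sin{\left(t x \right)}
  1/3·u_t = - \frac{A x \sin{\left(t x \right)}}{3}
So the left-hand side equals
  - A x^{3} \sin{\left(t x \right)} - \frac{A x \sin{\left(t x \right)}}{3}
This must equal f(x, t) identically; expanded, f = 2 x^{3} \sin{\left(t x \right)} + \frac{2 x \sin{\left(t x \right)}}{3}.
Matching coefficients of the independent functions:
  [x \sin{\left(t x \right)}]:  - \frac{A}{3} = \frac{2}{3}
  [x^{3} \sin{\left(t x \right)}]:  - A = 2
Solving: A = -2.
Check against the point condition:
  u(0, 0) = -2  ⟹  A = -2  ✓
Hence u(x, t) = - 2 \cos{\left(t x \right)}.

Answer: u(x, t) = - 2 \cos{\left(t x \right)}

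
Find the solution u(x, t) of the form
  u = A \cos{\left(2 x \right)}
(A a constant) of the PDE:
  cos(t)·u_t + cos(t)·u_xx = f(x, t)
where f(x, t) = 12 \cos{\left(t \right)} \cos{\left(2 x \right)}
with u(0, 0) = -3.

Answer: u(x, t) = - 3 \cos{\left(2 x \right)}

Derivation:
Substitute the ansatz u = A \cos{\left(2 x \right)} into the left-hand side.
Derivatives of the ansatz:
  u_t = 0
  u_xx = - 4 A \cos{\left(2 x \right)}
Term by term:
  cos(t)·u_t = 0
  cos(t)·u_xx = - 4 A \cos{\left(t \right)} \cos{\left(2 x \right)}
So the left-hand side equals
  - 4 A \cos{\left(t \right)} \cos{\left(2 x \right)}
This must equal f(x, t) = 12 \cos{\left(t \right)} \cos{\left(2 x \right)} identically.
Matching coefficients of the independent functions:
  [\cos{\left(t \right)} \cos{\left(2 x \right)}]:  - 4 A = 12
Solving: A = -3.
Check against the point condition:
  u(0, 0) = -3  ⟹  A = -3  ✓
Hence u(x, t) = - 3 \cos{\left(2 x \right)}.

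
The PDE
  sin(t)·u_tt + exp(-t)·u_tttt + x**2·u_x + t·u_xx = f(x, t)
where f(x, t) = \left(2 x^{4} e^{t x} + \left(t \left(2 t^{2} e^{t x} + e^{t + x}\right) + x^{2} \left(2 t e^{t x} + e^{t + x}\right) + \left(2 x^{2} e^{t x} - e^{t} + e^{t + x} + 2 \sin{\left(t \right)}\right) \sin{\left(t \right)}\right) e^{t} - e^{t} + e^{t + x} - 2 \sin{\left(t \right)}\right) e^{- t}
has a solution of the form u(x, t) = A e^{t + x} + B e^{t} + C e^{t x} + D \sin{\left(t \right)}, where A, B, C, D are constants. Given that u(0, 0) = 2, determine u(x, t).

Answer: u(x, t) = - e^{t} + 2 e^{t x} + e^{t + x} - 2 \sin{\left(t \right)}

Derivation:
Substitute the ansatz u = A e^{t + x} + B e^{t} + C e^{t x} + D \sin{\left(t \right)} into the left-hand side.
Derivatives of the ansatz:
  u_tt = A e^{t} e^{x} + B e^{t} + C x^{2} e^{t x} - D \sin{\left(t \right)}
  u_tttt = A e^{t} e^{x} + B e^{t} + C x^{4} e^{t x} + D \sin{\left(t \right)}
  u_x = A e^{t} e^{x} + C t e^{t x}
  u_xx = A e^{t} e^{x} + C t^{2} e^{t x}
Term by term:
  sin(t)·u_tt = A e^{t} e^{x} \sin{\left(t \right)} + B e^{t} \sin{\left(t \right)} + C x^{2} e^{t x} \sin{\left(t \right)} - D \sin^{2}{\left(t \right)}
  exp(-t)·u_tttt = A e^{x} + B + C x^{4} e^{- t} e^{t x} + D e^{- t} \sin{\left(t \right)}
  x**2·u_x = A x^{2} e^{t} e^{x} + C t x^{2} e^{t x}
  t·u_xx = A t e^{t} e^{x} + C t^{3} e^{t x}
So the left-hand side equals
  A t e^{t} e^{x} + A x^{2} e^{t} e^{x} + A e^{t} e^{x} \sin{\left(t \right)} + A e^{x} + B e^{t} \sin{\left(t \right)} + B + C t^{3} e^{t x} + C t x^{2} e^{t x} + C x^{4} e^{- t} e^{t x} + C x^{2} e^{t x} \sin{\left(t \right)} - D \sin^{2}{\left(t \right)} + D e^{- t} \sin{\left(t \right)}
This must equal f(x, t) identically; expanded, f = 2 t^{3} e^{t x} + 2 t x^{2} e^{t x} + t e^{t} e^{x} + 2 x^{4} e^{- t} e^{t x} + x^{2} e^{t} e^{x} + 2 x^{2} e^{t x} \sin{\left(t \right)} + e^{t} e^{x} \sin{\left(t \right)} - e^{t} \sin{\left(t \right)} + e^{x} + 2 \sin^{2}{\left(t \right)} - 1 - 2 e^{- t} \sin{\left(t \right)}.
Matching coefficients of the independent functions:
  [constant term, e^{t} \sin{\left(t \right)}]:  B = -1
  [t^{3} e^{t x}, t x^{2} e^{t x}, x^{2} e^{t x} \sin{\left(t \right)}, x^{4} e^{- t} e^{t x}]:  C = 2
  [e^{- t} \sin{\left(t \right)}]:  D = -2
  [t e^{t} e^{x}, x^{2} e^{t} e^{x}, e^{t} e^{x} \sin{\left(t \right)}, e^{x}]:  A = 1
  [\sin^{2}{\left(t \right)}]:  - D = 2
Solving: A = 1, B = -1, C = 2, D = -2.
Check against the point condition:
  u(0, 0) = 2  ⟹  A + B + C = 2  ✓
Hence u(x, t) = - e^{t} + 2 e^{t x} + e^{t + x} - 2 \sin{\left(t \right)}.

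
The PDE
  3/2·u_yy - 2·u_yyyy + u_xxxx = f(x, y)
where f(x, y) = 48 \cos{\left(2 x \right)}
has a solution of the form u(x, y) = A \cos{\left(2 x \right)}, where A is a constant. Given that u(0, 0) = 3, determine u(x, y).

Substitute the ansatz u = A \cos{\left(2 x \right)} into the left-hand side.
Derivatives of the ansatz:
  u_yy = 0
  u_yyyy = 0
  u_xxxx = 16 A \cos{\left(2 x \right)}
Term by term:
  3/2·u_yy = 0
  -2·u_yyyy = 0
  u_xxxx = 16 A \cos{\left(2 x \right)}
So the left-hand side equals
  16 A \cos{\left(2 x \right)}
This must equal f(x, y) = 48 \cos{\left(2 x \right)} identically.
Matching coefficients of the independent functions:
  [\cos{\left(2 x \right)}]:  16 A = 48
Solving: A = 3.
Check against the point condition:
  u(0, 0) = 3  ⟹  A = 3  ✓
Hence u(x, y) = 3 \cos{\left(2 x \right)}.

Answer: u(x, y) = 3 \cos{\left(2 x \right)}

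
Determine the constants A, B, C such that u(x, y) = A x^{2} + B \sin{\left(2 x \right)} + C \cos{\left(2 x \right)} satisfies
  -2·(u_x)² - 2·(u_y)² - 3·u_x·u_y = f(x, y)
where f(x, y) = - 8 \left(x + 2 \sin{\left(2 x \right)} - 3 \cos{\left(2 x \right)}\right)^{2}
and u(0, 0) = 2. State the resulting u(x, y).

Substitute the ansatz u = A x^{2} + B \sin{\left(2 x \right)} + C \cos{\left(2 x \right)} into the left-hand side.
Derivatives of the ansatz:
  u_x = 2 A x + 2 B \cos{\left(2 x \right)} - 2 C \sin{\left(2 x \right)}
  u_y = 0
Term by term:
  -2·(u_x)² = - 8 A^{2} x^{2} - 16 A B x \cos{\left(2 x \right)} + 16 A C x \sin{\left(2 x \right)} - 8 B^{2} \cos^{2}{\left(2 x \right)} + 16 B C \sin{\left(2 x \right)} \cos{\left(2 x \right)} - 8 C^{2} \sin^{2}{\left(2 x \right)}
  -2·(u_y)² = 0
  -3·u_x·u_y = 0
So the left-hand side equals
  - 8 A^{2} x^{2} - 16 A B x \cos{\left(2 x \right)} + 16 A C x \sin{\left(2 x \right)} - 8 B^{2} \cos^{2}{\left(2 x \right)} + 16 B C \sin{\left(2 x \right)} \cos{\left(2 x \right)} - 8 C^{2} \sin^{2}{\left(2 x \right)}
This must equal f(x, y) identically; expanded, f = - 8 x^{2} - 32 x \sin{\left(2 x \right)} + 48 x \cos{\left(2 x \right)} - 32 \sin^{2}{\left(2 x \right)} + 96 \sin{\left(2 x \right)} \cos{\left(2 x \right)} - 72 \cos^{2}{\left(2 x \right)}.
Matching coefficients of the independent functions:
  [x^{2}]:  - 8 A^{2} = -8
  [x \sin{\left(2 x \right)}]:  16 A C = -32
  [x \cos{\left(2 x \right)}]:  - 16 A B = 48
  [\sin{\left(2 x \right)} \cos{\left(2 x \right)}]:  16 B C = 96
  [\sin^{2}{\left(2 x \right)}]:  - 8 C^{2} = -32
  [\cos^{2}{\left(2 x \right)}]:  - 8 B^{2} = -72
These equations allow (A, B, C) = (-1, 3, 2) or (1, -3, -2).
Impose the point condition(s):
  u(0, 0) = 2  ⟹  C = 2
Only A = -1, B = 3, C = 2 satisfies everything.
Hence u(x, y) = - x^{2} + 3 \sin{\left(2 x \right)} + 2 \cos{\left(2 x \right)}.

Answer: u(x, y) = - x^{2} + 3 \sin{\left(2 x \right)} + 2 \cos{\left(2 x \right)}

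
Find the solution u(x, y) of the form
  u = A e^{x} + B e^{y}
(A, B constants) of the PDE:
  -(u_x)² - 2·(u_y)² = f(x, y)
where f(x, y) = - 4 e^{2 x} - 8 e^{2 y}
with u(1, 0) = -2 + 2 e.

Substitute the ansatz u = A e^{x} + B e^{y} into the left-hand side.
Derivatives of the ansatz:
  u_x = A e^{x}
  u_y = B e^{y}
Term by term:
  -(u_x)² = - A^{2} e^{2 x}
  -2·(u_y)² = - 2 B^{2} e^{2 y}
So the left-hand side equals
  - A^{2} e^{2 x} - 2 B^{2} e^{2 y}
This must equal f(x, y) = - 4 e^{2 x} - 8 e^{2 y} identically.
Matching coefficients of the independent functions:
  [e^{2 x}]:  - A^{2} = -4
  [e^{2 y}]:  - 2 B^{2} = -8
These equations allow (A, B) = (-2, -2) or (-2, 2) or (2, -2) or (2, 2).
Impose the point condition(s):
  u(1, 0) = -2 + 2 e  ⟹  e A + B = -2 + 2 e
Only A = 2, B = -2 satisfies everything.
Hence u(x, y) = 2 e^{x} - 2 e^{y}.

Answer: u(x, y) = 2 e^{x} - 2 e^{y}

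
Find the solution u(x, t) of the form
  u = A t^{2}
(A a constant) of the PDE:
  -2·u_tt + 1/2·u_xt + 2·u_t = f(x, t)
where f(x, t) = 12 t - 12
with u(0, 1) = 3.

Substitute the ansatz u = A t^{2} into the left-hand side.
Derivatives of the ansatz:
  u_tt = 2 A
  u_xt = 0
  u_t = 2 A t
Term by term:
  -2·u_tt = - 4 A
  1/2·u_xt = 0
  2·u_t = 4 A t
So the left-hand side equals
  4 A t - 4 A
This must equal f(x, t) = 12 t - 12 identically.
Matching coefficients of the independent functions:
  [constant term]:  - 4 A = -12
  [t]:  4 A = 12
Solving: A = 3.
Check against the point condition:
  u(0, 1) = 3  ⟹  A = 3  ✓
Hence u(x, t) = 3 t^{2}.

Answer: u(x, t) = 3 t^{2}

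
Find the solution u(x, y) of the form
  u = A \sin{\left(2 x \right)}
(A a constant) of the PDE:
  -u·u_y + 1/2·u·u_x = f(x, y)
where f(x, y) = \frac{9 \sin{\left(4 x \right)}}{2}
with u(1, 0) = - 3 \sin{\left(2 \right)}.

Substitute the ansatz u = A \sin{\left(2 x \right)} into the left-hand side.
Derivatives of the ansatz:
  u_y = 0
  u_x = 2 A \cos{\left(2 x \right)}
Term by term:
  -u·u_y = 0
  1/2·u·u_x = A^{2} \sin{\left(2 x \right)} \cos{\left(2 x \right)}
So the left-hand side equals
  A^{2} \sin{\left(2 x \right)} \cos{\left(2 x \right)}
This must equal f(x, y) identically; expanded, f = 9 \sin{\left(2 x \right)} \cos{\left(2 x \right)}.
Matching coefficients of the independent functions:
  [\sin{\left(2 x \right)} \cos{\left(2 x \right)}]:  A^{2} = 9
These equations allow (A) = (-3) or (3).
Impose the point condition(s):
  u(1, 0) = - 3 \sin{\left(2 \right)}  ⟹  A \sin{\left(2 \right)} = - 3 \sin{\left(2 \right)}
Only A = -3 satisfies everything.
Hence u(x, y) = - 3 \sin{\left(2 x \right)}.

Answer: u(x, y) = - 3 \sin{\left(2 x \right)}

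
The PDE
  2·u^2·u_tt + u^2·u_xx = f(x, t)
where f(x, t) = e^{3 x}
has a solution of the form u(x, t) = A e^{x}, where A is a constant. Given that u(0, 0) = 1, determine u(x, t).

Substitute the ansatz u = A e^{x} into the left-hand side.
Derivatives of the ansatz:
  u_tt = 0
  u_xx = A e^{x}
Term by term:
  2·u^2·u_tt = 0
  u^2·u_xx = A^{3} e^{3 x}
So the left-hand side equals
  A^{3} e^{3 x}
This must equal f(x, t) = e^{3 x} identically.
Matching coefficients of the independent functions:
  [e^{3 x}]:  A^{3} = 1
Solving: A = 1.
Check against the point condition:
  u(0, 0) = 1  ⟹  A = 1  ✓
Hence u(x, t) = e^{x}.

Answer: u(x, t) = e^{x}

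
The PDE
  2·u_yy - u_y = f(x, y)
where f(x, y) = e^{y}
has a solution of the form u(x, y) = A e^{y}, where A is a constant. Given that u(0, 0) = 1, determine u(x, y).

Answer: u(x, y) = e^{y}

Derivation:
Substitute the ansatz u = A e^{y} into the left-hand side.
Derivatives of the ansatz:
  u_yy = A e^{y}
  u_y = A e^{y}
Term by term:
  2·u_yy = 2 A e^{y}
  -u_y = - A e^{y}
So the left-hand side equals
  A e^{y}
This must equal f(x, y) = e^{y} identically.
Matching coefficients of the independent functions:
  [e^{y}]:  A = 1
Solving: A = 1.
Check against the point condition:
  u(0, 0) = 1  ⟹  A = 1  ✓
Hence u(x, y) = e^{y}.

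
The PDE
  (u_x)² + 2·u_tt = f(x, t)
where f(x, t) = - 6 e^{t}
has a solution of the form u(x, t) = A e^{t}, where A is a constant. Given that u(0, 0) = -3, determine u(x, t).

Substitute the ansatz u = A e^{t} into the left-hand side.
Derivatives of the ansatz:
  u_x = 0
  u_tt = A e^{t}
Term by term:
  (u_x)² = 0
  2·u_tt = 2 A e^{t}
So the left-hand side equals
  2 A e^{t}
This must equal f(x, t) = - 6 e^{t} identically.
Matching coefficients of the independent functions:
  [e^{t}]:  2 A = -6
Solving: A = -3.
Check against the point condition:
  u(0, 0) = -3  ⟹  A = -3  ✓
Hence u(x, t) = - 3 e^{t}.

Answer: u(x, t) = - 3 e^{t}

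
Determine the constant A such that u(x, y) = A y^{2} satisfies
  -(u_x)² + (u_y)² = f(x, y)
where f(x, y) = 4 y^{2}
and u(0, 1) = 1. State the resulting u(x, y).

Substitute the ansatz u = A y^{2} into the left-hand side.
Derivatives of the ansatz:
  u_x = 0
  u_y = 2 A y
Term by term:
  -(u_x)² = 0
  (u_y)² = 4 A^{2} y^{2}
So the left-hand side equals
  4 A^{2} y^{2}
This must equal f(x, y) = 4 y^{2} identically.
Matching coefficients of the independent functions:
  [y^{2}]:  4 A^{2} = 4
These equations allow (A) = (-1) or (1).
Impose the point condition(s):
  u(0, 1) = 1  ⟹  A = 1
Only A = 1 satisfies everything.
Hence u(x, y) = y^{2}.

Answer: u(x, y) = y^{2}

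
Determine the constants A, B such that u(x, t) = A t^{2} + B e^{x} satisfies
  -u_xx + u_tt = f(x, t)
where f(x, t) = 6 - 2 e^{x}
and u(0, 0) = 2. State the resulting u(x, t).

Substitute the ansatz u = A t^{2} + B e^{x} into the left-hand side.
Derivatives of the ansatz:
  u_xx = B e^{x}
  u_tt = 2 A
Term by term:
  -u_xx = - B e^{x}
  u_tt = 2 A
So the left-hand side equals
  2 A - B e^{x}
This must equal f(x, t) = 6 - 2 e^{x} identically.
Matching coefficients of the independent functions:
  [constant term]:  2 A = 6
  [e^{x}]:  - B = -2
Solving: A = 3, B = 2.
Check against the point condition:
  u(0, 0) = 2  ⟹  B = 2  ✓
Hence u(x, t) = 3 t^{2} + 2 e^{x}.

Answer: u(x, t) = 3 t^{2} + 2 e^{x}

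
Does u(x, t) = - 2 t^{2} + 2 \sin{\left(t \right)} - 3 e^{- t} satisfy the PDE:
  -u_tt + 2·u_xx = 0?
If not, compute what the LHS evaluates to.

Evaluate each term of the left-hand side for u = - 2 t^{2} + 2 \sin{\left(t \right)} - 3 e^{- t}.
Derivatives:
  u_tt = - 2 \sin{\left(t \right)} - 4 - 3 e^{- t}
  u_xx = 0
Terms:
  -u_tt = 2 \sin{\left(t \right)} + 4 + 3 e^{- t}
  2·u_xx = 0
Sum: LHS = 2 \sin{\left(t \right)} + 4 + 3 e^{- t}
Given right-hand side: 0. Difference LHS − RHS = 2 \sin{\left(t \right)} + 4 + 3 e^{- t} ≠ 0, so u is not a solution.

Answer: No, the LHS evaluates to 2 \sin{\left(t \right)} + 4 + 3 e^{- t}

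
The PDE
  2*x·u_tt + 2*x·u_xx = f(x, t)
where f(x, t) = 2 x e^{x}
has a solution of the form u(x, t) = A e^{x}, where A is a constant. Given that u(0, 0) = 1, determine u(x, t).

Substitute the ansatz u = A e^{x} into the left-hand side.
Derivatives of the ansatz:
  u_tt = 0
  u_xx = A e^{x}
Term by term:
  2*x·u_tt = 0
  2*x·u_xx = 2 A x e^{x}
So the left-hand side equals
  2 A x e^{x}
This must equal f(x, t) = 2 x e^{x} identically.
Matching coefficients of the independent functions:
  [x e^{x}]:  2 A = 2
Solving: A = 1.
Check against the point condition:
  u(0, 0) = 1  ⟹  A = 1  ✓
Hence u(x, t) = e^{x}.

Answer: u(x, t) = e^{x}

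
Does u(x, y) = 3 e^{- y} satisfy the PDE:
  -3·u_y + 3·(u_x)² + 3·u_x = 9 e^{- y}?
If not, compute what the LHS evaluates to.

Evaluate each term of the left-hand side for u = 3 e^{- y}.
Derivatives:
  u_y = - 3 e^{- y}
  u_x = 0
Terms:
  -3·u_y = 9 e^{- y}
  3·(u_x)² = 0
  3·u_x = 0
Sum: LHS = 9 e^{- y}
This is exactly the given right-hand side, so u is a solution.

Answer: Yes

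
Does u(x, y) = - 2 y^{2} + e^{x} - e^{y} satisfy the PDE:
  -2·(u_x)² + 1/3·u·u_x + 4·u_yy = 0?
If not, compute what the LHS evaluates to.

Answer: No, the LHS evaluates to - \frac{\left(2 y^{2} - e^{x} + e^{y}\right) e^{x}}{3} - 2 e^{2 x} - 4 e^{y} - 16

Derivation:
Evaluate each term of the left-hand side for u = - 2 y^{2} + e^{x} - e^{y}.
Derivatives:
  u_x = e^{x}
  u_yy = - e^{y} - 4
Terms:
  -2·(u_x)² = - 2 e^{2 x}
  1/3·u·u_x = \frac{\left(- 2 y^{2} + e^{x} - e^{y}\right) e^{x}}{3}
  4·u_yy = - 4 e^{y} - 16
Sum: LHS = - \frac{\left(2 y^{2} - e^{x} + e^{y}\right) e^{x}}{3} - 2 e^{2 x} - 4 e^{y} - 16
Given right-hand side: 0. Difference LHS − RHS = - \frac{\left(2 y^{2} - e^{x} + e^{y}\right) e^{x}}{3} - 2 e^{2 x} - 4 e^{y} - 16 ≠ 0, so u is not a solution.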